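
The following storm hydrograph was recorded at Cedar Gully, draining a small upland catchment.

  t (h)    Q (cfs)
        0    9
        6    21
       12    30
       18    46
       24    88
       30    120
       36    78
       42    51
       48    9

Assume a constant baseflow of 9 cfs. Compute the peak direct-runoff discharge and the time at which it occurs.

Subtracting baseflow gives direct-runoff ordinates: 0.0, 12.0, 21.0, 37.0, 79.0, 111.0, 69.0, 42.0, 0.0 cfs.
The maximum is 111.0 cfs, occurring at the reading for t = 30 h.

Q_p = 111.0 cfs at t = 30 h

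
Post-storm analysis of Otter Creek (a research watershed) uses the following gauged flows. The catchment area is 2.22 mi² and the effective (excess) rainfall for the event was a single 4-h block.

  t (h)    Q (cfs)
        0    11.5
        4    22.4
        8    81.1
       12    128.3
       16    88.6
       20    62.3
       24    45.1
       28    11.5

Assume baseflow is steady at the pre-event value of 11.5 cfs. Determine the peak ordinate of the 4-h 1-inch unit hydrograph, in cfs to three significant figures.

Direct runoff: 0.0, 10.9, 69.6, 116.8, 77.1, 50.8, 33.6, 0.0 cfs; ΣQ_DR = 358.8 cfs, peak = 116.8 cfs.
Runoff depth d = ΣQ_DR·Δt / A = 358.8 × 14400 / (2.22 mi²) = 1.002 in.
The 1-inch UH is the DRH scaled by (1 in)/d, so U_p = 116.8 × 1/1.002 = 117 cfs.

U_p ≈ 117 cfs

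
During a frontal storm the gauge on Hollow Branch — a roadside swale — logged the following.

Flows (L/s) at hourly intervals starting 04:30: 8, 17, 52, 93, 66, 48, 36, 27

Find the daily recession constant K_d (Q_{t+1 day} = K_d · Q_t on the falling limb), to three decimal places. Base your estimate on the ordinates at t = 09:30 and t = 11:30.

K_d ≈ 0.001

Between t = 09:30 and t = 11:30 the flow falls from 48 to 27 L/s over 2×1 h = 2 h.
Per-interval ratio K = (27/48)^(1/2) = 0.7500; K_d = K^(24/1) = 0.001.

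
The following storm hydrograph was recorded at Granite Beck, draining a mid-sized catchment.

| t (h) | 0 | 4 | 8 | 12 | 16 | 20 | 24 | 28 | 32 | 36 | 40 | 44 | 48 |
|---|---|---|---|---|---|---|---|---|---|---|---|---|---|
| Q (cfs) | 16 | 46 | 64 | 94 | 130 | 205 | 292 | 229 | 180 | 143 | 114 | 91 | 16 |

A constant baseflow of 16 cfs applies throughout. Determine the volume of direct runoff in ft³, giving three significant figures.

Direct-runoff ordinates (Q − Q_b): 0.0, 30.0, 48.0, 78.0, 114.0, 189.0, 276.0, 213.0, 164.0, 127.0, 98.0, 75.0, 0.0 cfs.
ΣQ_DR = 1412 cfs.
With Δt = 4 h = 14400 s, V = ΣQ_DR · Δt = 1412 × 14400 = 2.03 × 10^7 ft³.

V ≈ 2.03 × 10^7 ft³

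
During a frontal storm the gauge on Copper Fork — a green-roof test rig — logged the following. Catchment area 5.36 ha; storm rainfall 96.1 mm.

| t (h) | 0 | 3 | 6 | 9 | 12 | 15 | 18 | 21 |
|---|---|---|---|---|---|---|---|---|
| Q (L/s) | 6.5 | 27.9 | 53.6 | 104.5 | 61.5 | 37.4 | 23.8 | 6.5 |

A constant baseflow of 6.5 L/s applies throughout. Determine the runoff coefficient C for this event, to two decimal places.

ΣQ_DR = 269.7 L/s; V = ΣQ_DR·Δt = 2.913 × 10^6 L.
Runoff depth d = V / A = 54.34 mm.
C = d / P = 54.34 / 96.1 = 0.57.

C ≈ 0.57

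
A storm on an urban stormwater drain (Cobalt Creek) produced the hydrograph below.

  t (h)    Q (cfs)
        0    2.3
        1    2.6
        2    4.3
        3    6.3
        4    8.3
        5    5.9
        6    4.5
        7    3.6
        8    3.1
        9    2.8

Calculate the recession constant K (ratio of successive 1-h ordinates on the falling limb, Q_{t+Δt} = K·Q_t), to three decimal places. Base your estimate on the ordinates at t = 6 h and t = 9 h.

Using the recession-limb readings at t = 6 h and t = 9 h: Q falls from 4.5 to 2.8 cfs over 3 intervals.
K = (Q₂/Q₁)^(1/3) = (2.8/4.5)^(1/3) = 0.854.

K ≈ 0.854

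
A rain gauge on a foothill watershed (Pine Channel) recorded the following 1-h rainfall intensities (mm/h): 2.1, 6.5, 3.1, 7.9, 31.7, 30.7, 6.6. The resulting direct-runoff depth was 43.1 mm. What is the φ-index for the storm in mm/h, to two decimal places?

φ ≈ 9.65 mm/h

Only the 2 blocks with intensity above φ contribute runoff: 31.7, 30.7 mm/h.
Σ(I−φ)·Δt = d  ⇒  (31.7+30.7 − 2φ)·1 = 43.1
φ = (62.40 − 43.1/1) / 2 = 9.65 mm/h.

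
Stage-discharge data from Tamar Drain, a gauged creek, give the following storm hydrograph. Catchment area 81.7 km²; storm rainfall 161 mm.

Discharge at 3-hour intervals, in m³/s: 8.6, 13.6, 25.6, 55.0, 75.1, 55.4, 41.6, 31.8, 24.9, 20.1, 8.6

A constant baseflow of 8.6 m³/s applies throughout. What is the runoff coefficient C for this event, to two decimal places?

ΣQ_DR = 265.7 m³/s; V = ΣQ_DR·Δt = 2.870 × 10^6 m³.
Runoff depth d = V / A = 35.12 mm.
C = d / P = 35.12 / 161 = 0.22.

C ≈ 0.22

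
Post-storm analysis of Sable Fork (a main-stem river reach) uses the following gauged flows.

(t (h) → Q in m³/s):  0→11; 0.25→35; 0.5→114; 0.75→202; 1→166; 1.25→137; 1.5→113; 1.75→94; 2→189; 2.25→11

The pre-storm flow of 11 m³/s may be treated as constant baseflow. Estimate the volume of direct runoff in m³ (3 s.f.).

Direct-runoff ordinates (Q − Q_b): 0.0, 24.0, 103.0, 191.0, 155.0, 126.0, 102.0, 83.0, 178.0, 0.0 m³/s.
ΣQ_DR = 962.0 m³/s.
With Δt = 0.25 h = 900 s, V = ΣQ_DR · Δt = 962.0 × 900 = 8.66 × 10^5 m³.

V ≈ 8.66 × 10^5 m³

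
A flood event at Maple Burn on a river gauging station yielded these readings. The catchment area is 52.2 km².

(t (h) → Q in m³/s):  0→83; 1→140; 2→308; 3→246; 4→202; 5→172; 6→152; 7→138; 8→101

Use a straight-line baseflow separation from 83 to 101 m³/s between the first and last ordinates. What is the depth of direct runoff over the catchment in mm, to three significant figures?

Direct runoff: 0.00, 54.75, 220.50, 156.25, 110.00, 77.75, 55.50, 39.25, 0.00 m³/s; ΣQ_DR = 714.0 m³/s.
V = ΣQ_DR · Δt = 714.0 × 3600 s = 2.570 × 10^6 m³.
Over A = 52.2 km², depth = V / A = 49.2 mm.

d ≈ 49.2 mm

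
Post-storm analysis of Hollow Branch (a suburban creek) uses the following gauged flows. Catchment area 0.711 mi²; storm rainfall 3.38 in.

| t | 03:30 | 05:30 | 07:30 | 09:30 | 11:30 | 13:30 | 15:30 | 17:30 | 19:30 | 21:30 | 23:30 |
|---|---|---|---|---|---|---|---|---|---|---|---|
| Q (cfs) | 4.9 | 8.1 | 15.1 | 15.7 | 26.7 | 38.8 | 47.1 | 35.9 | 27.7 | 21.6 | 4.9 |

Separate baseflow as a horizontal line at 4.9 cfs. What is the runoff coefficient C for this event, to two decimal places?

ΣQ_DR = 192.6 cfs; V = ΣQ_DR·Δt = 1.387 × 10^6 ft³.
Runoff depth d = V / A = 0.8395 in.
C = d / P = 0.8395 / 3.38 = 0.25.

C ≈ 0.25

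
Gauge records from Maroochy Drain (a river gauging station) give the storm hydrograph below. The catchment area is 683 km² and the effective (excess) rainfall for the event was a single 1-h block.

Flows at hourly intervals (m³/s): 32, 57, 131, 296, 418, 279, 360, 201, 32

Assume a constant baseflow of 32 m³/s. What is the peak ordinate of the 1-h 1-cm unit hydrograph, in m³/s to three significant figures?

Direct runoff: 0.0, 25.0, 99.0, 264.0, 386.0, 247.0, 328.0, 169.0, 0.0 m³/s; ΣQ_DR = 1518 m³/s, peak = 386.0 m³/s.
Runoff depth d = ΣQ_DR·Δt / A = 1518 × 3600 / (683 km²) = 8.001 mm.
The 1-cm UH is the DRH scaled by (10 mm)/d, so U_p = 386.0 × 10/8.001 = 482 m³/s.

U_p ≈ 482 m³/s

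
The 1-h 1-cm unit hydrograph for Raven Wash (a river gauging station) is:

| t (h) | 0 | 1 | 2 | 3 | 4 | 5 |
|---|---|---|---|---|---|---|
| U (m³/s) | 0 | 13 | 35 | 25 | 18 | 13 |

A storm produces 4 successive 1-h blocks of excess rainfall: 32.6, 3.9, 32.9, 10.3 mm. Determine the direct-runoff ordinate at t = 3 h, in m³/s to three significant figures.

Q ≈ 138 m³/s

By discrete convolution, Q_j = Σ (P_i / 10 mm) · U_{j−i}.
At t = 3 h (j=3): Q = (32.6/10)·25 + (3.9/10)·35 + (32.9/10)·13 + (10.3/10)·0 = 138 m³/s.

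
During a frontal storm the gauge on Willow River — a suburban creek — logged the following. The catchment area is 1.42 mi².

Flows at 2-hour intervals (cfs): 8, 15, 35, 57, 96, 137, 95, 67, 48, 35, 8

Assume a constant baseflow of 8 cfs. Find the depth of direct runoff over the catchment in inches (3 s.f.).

Direct runoff: 0.0, 7.0, 27.0, 49.0, 88.0, 129.0, 87.0, 59.0, 40.0, 27.0, 0.0 cfs; ΣQ_DR = 513.0 cfs.
V = ΣQ_DR · Δt = 513.0 × 7200 s = 3.694 × 10^6 ft³.
Over A = 1.42 mi², depth = V / A = 1.12 in.

d ≈ 1.12 in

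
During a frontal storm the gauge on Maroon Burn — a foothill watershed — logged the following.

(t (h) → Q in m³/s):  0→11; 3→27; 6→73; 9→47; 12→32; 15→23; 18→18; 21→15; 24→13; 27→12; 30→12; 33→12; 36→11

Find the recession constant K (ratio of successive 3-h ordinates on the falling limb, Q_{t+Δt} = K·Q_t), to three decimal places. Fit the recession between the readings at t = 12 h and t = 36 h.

K ≈ 0.875

Using the recession-limb readings at t = 12 h and t = 36 h: Q falls from 32 to 11 m³/s over 8 intervals.
K = (Q₂/Q₁)^(1/8) = (11/32)^(1/8) = 0.875.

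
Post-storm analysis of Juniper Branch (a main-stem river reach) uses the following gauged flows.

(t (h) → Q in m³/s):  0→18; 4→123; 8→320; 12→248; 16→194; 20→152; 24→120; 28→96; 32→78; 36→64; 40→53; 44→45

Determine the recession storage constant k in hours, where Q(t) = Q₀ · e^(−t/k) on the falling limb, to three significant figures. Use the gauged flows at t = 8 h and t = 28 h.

k ≈ 16.6 h

On the falling limb, Q drops from 320 to 96 m³/s between t = 8 h and t = 28 h (Δt = 20 h).
k = −Δt / ln(Q₂/Q₁) = −20 / ln(96/320) = 16.6 h.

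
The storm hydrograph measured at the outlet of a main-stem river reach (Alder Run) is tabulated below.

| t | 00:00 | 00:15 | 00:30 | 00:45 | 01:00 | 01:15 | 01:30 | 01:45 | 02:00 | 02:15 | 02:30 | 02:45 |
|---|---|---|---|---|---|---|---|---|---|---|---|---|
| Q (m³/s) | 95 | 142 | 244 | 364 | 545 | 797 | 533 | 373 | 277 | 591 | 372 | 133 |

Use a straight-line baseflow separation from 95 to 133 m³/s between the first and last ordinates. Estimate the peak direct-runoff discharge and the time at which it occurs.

Q_p = 684.73 m³/s at t = 01:15

Subtracting baseflow gives direct-runoff ordinates: 0.00, 43.55, 142.09, 258.64, 436.18, 684.73, 417.27, 253.82, 154.36, 464.91, 242.45, 0.00 m³/s.
The maximum is 684.73 m³/s, occurring at the reading for t = 01:15.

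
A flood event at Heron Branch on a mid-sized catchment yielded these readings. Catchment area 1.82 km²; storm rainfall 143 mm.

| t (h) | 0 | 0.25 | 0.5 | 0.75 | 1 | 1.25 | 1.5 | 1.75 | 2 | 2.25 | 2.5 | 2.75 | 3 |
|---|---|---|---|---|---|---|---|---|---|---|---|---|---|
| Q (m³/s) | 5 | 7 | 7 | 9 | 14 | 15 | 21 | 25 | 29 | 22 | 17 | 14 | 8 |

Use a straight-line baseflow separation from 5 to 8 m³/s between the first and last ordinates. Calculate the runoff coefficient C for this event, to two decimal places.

C ≈ 0.38

ΣQ_DR = 108.5 m³/s; V = ΣQ_DR·Δt = 97650 m³.
Runoff depth d = V / A = 53.65 mm.
C = d / P = 53.65 / 143 = 0.38.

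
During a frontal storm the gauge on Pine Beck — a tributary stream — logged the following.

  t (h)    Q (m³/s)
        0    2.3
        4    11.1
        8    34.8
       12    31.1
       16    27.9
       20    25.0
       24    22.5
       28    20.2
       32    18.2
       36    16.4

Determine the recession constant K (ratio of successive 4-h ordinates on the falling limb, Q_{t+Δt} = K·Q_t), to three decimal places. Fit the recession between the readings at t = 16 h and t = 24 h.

K ≈ 0.898

Using the recession-limb readings at t = 16 h and t = 24 h: Q falls from 27.9 to 22.5 m³/s over 2 intervals.
K = (Q₂/Q₁)^(1/2) = (22.5/27.9)^(1/2) = 0.898.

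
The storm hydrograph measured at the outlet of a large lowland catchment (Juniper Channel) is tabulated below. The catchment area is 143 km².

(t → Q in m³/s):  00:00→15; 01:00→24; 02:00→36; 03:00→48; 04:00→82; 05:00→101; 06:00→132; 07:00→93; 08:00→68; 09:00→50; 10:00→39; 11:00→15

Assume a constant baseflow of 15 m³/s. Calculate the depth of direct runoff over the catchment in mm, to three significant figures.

d ≈ 13.2 mm

Direct runoff: 0.0, 9.0, 21.0, 33.0, 67.0, 86.0, 117.0, 78.0, 53.0, 35.0, 24.0, 0.0 m³/s; ΣQ_DR = 523.0 m³/s.
V = ΣQ_DR · Δt = 523.0 × 3600 s = 1.883 × 10^6 m³.
Over A = 143 km², depth = V / A = 13.2 mm.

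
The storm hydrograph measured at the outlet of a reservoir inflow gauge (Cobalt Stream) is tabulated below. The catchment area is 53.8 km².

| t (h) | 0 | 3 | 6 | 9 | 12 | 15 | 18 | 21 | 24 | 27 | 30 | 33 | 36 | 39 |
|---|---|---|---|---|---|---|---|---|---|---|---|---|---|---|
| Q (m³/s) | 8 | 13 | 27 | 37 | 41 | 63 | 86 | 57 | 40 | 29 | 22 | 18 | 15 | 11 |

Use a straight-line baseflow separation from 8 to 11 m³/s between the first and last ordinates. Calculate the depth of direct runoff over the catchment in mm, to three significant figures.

Direct runoff: 0.00, 4.77, 18.54, 28.31, 32.08, 53.85, 76.62, 47.38, 30.15, 18.92, 11.69, 7.46, 4.23, 0.00 m³/s; ΣQ_DR = 334.0 m³/s.
V = ΣQ_DR · Δt = 334.0 × 10800 s = 3.607 × 10^6 m³.
Over A = 53.8 km², depth = V / A = 67.0 mm.

d ≈ 67.0 mm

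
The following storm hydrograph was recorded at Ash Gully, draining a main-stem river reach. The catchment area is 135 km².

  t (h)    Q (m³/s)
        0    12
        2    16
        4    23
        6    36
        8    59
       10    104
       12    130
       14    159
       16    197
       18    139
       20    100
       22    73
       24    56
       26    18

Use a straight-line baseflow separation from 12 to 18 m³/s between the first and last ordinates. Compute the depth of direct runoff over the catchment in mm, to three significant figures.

Direct runoff: 0.00, 3.54, 10.08, 22.62, 45.15, 89.69, 115.23, 143.77, 181.31, 122.85, 83.38, 55.92, 38.46, 0.00 m³/s; ΣQ_DR = 912.0 m³/s.
V = ΣQ_DR · Δt = 912.0 × 7200 s = 6.566 × 10^6 m³.
Over A = 135 km², depth = V / A = 48.6 mm.

d ≈ 48.6 mm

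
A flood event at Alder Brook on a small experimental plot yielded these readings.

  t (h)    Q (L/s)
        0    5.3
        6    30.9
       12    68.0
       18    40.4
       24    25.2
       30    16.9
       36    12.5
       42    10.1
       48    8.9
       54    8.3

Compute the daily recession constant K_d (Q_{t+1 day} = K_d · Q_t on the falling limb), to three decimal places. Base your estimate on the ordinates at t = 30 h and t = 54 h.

K_d ≈ 0.491

Between t = 30 h and t = 54 h the flow falls from 16.9 to 8.3 L/s over 4×6 h = 24 h.
Per-interval ratio K = (8.3/16.9)^(1/4) = 0.8371; K_d = K^(24/6) = 0.491.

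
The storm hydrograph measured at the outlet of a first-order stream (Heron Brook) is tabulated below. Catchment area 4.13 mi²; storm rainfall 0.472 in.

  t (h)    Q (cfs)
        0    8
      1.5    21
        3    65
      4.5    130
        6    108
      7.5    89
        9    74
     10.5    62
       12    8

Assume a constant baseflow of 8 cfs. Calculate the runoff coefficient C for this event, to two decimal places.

C ≈ 0.59

ΣQ_DR = 493.0 cfs; V = ΣQ_DR·Δt = 2.662 × 10^6 ft³.
Runoff depth d = V / A = 0.2775 in.
C = d / P = 0.2775 / 0.472 = 0.59.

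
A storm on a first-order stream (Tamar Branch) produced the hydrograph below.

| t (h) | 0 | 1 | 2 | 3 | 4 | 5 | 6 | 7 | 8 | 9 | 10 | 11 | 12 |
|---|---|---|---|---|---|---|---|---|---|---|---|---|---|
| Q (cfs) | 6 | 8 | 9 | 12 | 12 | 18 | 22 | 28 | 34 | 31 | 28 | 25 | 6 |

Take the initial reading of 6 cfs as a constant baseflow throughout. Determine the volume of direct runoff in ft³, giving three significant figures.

V ≈ 5.80 × 10^5 ft³

Direct-runoff ordinates (Q − Q_b): 0.0, 2.0, 3.0, 6.0, 6.0, 12.0, 16.0, 22.0, 28.0, 25.0, 22.0, 19.0, 0.0 cfs.
ΣQ_DR = 161.0 cfs.
With Δt = 1 h = 3600 s, V = ΣQ_DR · Δt = 161.0 × 3600 = 5.80 × 10^5 ft³.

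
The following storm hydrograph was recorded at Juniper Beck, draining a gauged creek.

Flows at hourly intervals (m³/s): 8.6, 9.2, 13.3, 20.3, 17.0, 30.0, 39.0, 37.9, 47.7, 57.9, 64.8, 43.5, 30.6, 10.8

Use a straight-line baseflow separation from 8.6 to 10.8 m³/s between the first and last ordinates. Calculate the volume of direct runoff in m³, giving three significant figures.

V ≈ 1.06 × 10^6 m³

Direct-runoff ordinates (Q − Q_b): 0.00, 0.43, 4.36, 11.19, 7.72, 20.55, 29.38, 28.12, 37.75, 47.78, 54.51, 33.04, 19.97, 0.00 m³/s.
ΣQ_DR = 294.8 m³/s.
With Δt = 1 h = 3600 s, V = ΣQ_DR · Δt = 294.8 × 3600 = 1.06 × 10^6 m³.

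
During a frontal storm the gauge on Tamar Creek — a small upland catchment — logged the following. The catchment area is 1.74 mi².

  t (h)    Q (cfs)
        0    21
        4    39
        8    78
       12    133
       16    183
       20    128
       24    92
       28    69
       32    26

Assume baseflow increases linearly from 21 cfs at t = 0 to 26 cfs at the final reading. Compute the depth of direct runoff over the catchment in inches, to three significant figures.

d ≈ 1.99 in

Direct runoff: 0.00, 17.38, 55.75, 110.12, 159.50, 103.88, 67.25, 43.62, 0.00 cfs; ΣQ_DR = 557.5 cfs.
V = ΣQ_DR · Δt = 557.5 × 14400 s = 8.028 × 10^6 ft³.
Over A = 1.74 mi², depth = V / A = 1.99 in.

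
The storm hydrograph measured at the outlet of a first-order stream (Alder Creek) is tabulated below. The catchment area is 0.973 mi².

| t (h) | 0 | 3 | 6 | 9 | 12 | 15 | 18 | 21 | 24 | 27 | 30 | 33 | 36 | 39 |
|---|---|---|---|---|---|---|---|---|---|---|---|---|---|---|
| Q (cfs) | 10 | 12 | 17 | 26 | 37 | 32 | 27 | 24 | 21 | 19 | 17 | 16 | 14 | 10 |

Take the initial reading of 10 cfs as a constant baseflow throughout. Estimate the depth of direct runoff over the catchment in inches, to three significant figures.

d ≈ 0.678 in

Direct runoff: 0.0, 2.0, 7.0, 16.0, 27.0, 22.0, 17.0, 14.0, 11.0, 9.0, 7.0, 6.0, 4.0, 0.0 cfs; ΣQ_DR = 142.0 cfs.
V = ΣQ_DR · Δt = 142.0 × 10800 s = 1.534 × 10^6 ft³.
Over A = 0.973 mi², depth = V / A = 0.678 in.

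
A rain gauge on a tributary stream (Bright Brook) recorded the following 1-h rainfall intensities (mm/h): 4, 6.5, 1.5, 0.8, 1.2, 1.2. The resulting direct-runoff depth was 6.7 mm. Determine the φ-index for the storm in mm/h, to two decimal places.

Only the 2 blocks with intensity above φ contribute runoff: 4, 6.5 mm/h.
Σ(I−φ)·Δt = d  ⇒  (4+6.5 − 2φ)·1 = 6.7
φ = (10.50 − 6.7/1) / 2 = 1.90 mm/h.

φ ≈ 1.90 mm/h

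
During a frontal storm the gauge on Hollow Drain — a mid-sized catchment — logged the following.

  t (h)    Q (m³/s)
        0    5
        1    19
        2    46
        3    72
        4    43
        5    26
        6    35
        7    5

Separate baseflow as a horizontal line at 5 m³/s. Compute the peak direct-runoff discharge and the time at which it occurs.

Subtracting baseflow gives direct-runoff ordinates: 0.0, 14.0, 41.0, 67.0, 38.0, 21.0, 30.0, 0.0 m³/s.
The maximum is 67.0 m³/s, occurring at the reading for t = 3 h.

Q_p = 67.0 m³/s at t = 3 h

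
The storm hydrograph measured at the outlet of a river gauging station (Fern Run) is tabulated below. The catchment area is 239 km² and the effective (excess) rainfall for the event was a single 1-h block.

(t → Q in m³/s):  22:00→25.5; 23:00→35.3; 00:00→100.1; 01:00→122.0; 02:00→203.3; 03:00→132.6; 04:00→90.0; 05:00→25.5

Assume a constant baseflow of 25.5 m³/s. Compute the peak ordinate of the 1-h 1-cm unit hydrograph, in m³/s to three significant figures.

U_p ≈ 223 m³/s

Direct runoff: 0.0, 9.8, 74.6, 96.5, 177.8, 107.1, 64.5, 0.0 m³/s; ΣQ_DR = 530.3 m³/s, peak = 177.8 m³/s.
Runoff depth d = ΣQ_DR·Δt / A = 530.3 × 3600 / (239 km²) = 7.988 mm.
The 1-cm UH is the DRH scaled by (10 mm)/d, so U_p = 177.8 × 10/7.988 = 223 m³/s.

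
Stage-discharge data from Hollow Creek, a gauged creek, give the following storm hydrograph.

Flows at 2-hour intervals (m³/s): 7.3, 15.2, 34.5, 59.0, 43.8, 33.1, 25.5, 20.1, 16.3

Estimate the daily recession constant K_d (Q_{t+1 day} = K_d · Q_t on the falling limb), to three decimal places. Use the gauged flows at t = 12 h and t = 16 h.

K_d ≈ 0.068

Between t = 12 h and t = 16 h the flow falls from 25.5 to 16.3 m³/s over 2×2 h = 4 h.
Per-interval ratio K = (16.3/25.5)^(1/2) = 0.7995; K_d = K^(24/2) = 0.068.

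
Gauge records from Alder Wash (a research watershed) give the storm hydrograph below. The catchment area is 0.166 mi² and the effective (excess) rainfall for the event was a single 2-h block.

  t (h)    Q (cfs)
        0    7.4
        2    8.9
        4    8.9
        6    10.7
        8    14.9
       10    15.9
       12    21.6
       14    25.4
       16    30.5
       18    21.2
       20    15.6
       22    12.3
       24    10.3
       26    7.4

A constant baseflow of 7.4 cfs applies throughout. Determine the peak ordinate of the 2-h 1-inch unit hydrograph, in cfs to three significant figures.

Direct runoff: 0.0, 1.5, 1.5, 3.3, 7.5, 8.5, 14.2, 18.0, 23.1, 13.8, 8.2, 4.9, 2.9, 0.0 cfs; ΣQ_DR = 107.4 cfs, peak = 23.1 cfs.
Runoff depth d = ΣQ_DR·Δt / A = 107.4 × 7200 / (0.166 mi²) = 2.005 in.
The 1-inch UH is the DRH scaled by (1 in)/d, so U_p = 23.1 × 1/2.005 = 11.5 cfs.

U_p ≈ 11.5 cfs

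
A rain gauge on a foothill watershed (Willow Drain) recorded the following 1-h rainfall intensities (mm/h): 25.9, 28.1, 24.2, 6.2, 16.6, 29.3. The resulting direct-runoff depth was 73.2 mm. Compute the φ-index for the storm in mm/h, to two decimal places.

φ ≈ 10.18 mm/h

Only the 5 blocks with intensity above φ contribute runoff: 25.9, 28.1, 24.2, 16.6, 29.3 mm/h.
Σ(I−φ)·Δt = d  ⇒  (25.9+28.1+24.2+16.6+29.3 − 5φ)·1 = 73.2
φ = (124.1 − 73.2/1) / 5 = 10.18 mm/h.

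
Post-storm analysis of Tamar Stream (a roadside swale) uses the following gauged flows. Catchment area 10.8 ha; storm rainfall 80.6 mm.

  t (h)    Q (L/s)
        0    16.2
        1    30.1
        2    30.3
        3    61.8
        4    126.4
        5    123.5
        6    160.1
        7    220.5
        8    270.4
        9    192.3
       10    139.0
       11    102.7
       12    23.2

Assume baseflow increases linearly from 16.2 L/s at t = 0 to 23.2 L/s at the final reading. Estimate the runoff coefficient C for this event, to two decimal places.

ΣQ_DR = 1240 L/s; V = ΣQ_DR·Δt = 4.465 × 10^6 L.
Runoff depth d = V / A = 41.35 mm.
C = d / P = 41.35 / 80.6 = 0.51.

C ≈ 0.51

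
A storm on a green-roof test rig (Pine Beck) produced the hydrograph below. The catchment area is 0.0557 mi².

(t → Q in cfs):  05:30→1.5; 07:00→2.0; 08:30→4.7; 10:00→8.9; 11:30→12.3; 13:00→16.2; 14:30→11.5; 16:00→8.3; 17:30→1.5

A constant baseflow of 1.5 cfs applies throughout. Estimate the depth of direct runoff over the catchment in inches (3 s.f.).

Direct runoff: 0.0, 0.5, 3.2, 7.4, 10.8, 14.7, 10.0, 6.8, 0.0 cfs; ΣQ_DR = 53.40 cfs.
V = ΣQ_DR · Δt = 53.40 × 5400 s = 2.884 × 10^5 ft³.
Over A = 0.0557 mi², depth = V / A = 2.23 in.

d ≈ 2.23 in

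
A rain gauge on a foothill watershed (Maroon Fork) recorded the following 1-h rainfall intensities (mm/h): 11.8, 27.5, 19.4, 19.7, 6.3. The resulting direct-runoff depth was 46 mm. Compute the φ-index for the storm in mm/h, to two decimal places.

φ ≈ 8.10 mm/h

Only the 4 blocks with intensity above φ contribute runoff: 11.8, 27.5, 19.4, 19.7 mm/h.
Σ(I−φ)·Δt = d  ⇒  (11.8+27.5+19.4+19.7 − 4φ)·1 = 46
φ = (78.40 − 46/1) / 4 = 8.10 mm/h.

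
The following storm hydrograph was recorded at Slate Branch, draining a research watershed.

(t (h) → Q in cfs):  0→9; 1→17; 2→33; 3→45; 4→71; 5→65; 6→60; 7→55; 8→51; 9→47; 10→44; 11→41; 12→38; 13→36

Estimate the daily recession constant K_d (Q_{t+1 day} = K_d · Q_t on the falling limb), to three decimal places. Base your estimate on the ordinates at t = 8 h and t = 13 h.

Between t = 8 h and t = 13 h the flow falls from 51 to 36 cfs over 5×1 h = 5 h.
Per-interval ratio K = (36/51)^(1/5) = 0.9327; K_d = K^(24/1) = 0.188.

K_d ≈ 0.188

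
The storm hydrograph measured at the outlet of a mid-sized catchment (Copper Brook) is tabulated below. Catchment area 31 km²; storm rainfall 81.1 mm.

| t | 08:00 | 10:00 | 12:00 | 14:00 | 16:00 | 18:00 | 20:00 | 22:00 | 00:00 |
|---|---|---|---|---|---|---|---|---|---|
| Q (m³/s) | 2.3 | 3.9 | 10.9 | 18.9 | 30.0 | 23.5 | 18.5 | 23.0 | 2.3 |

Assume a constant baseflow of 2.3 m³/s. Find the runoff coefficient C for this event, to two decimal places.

ΣQ_DR = 112.6 m³/s; V = ΣQ_DR·Δt = 8.107 × 10^5 m³.
Runoff depth d = V / A = 26.15 mm.
C = d / P = 26.15 / 81.1 = 0.32.

C ≈ 0.32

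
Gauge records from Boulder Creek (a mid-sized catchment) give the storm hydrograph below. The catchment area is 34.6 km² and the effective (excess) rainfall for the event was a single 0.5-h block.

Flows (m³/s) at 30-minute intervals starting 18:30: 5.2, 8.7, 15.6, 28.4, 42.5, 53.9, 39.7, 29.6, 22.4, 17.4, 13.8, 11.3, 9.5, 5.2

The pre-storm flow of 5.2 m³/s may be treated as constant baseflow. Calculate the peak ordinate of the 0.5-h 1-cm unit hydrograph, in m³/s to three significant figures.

Direct runoff: 0.0, 3.5, 10.4, 23.2, 37.3, 48.7, 34.5, 24.4, 17.2, 12.2, 8.6, 6.1, 4.3, 0.0 m³/s; ΣQ_DR = 230.4 m³/s, peak = 48.7 m³/s.
Runoff depth d = ΣQ_DR·Δt / A = 230.4 × 1800 / (34.6 km²) = 11.99 mm.
The 1-cm UH is the DRH scaled by (10 mm)/d, so U_p = 48.7 × 10/11.99 = 40.6 m³/s.

U_p ≈ 40.6 m³/s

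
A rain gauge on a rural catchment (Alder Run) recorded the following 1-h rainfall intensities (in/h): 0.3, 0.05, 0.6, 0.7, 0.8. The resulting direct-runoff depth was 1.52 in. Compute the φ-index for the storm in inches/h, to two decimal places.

Only the 4 blocks with intensity above φ contribute runoff: 0.3, 0.6, 0.7, 0.8 in/h.
Σ(I−φ)·Δt = d  ⇒  (0.3+0.6+0.7+0.8 − 4φ)·1 = 1.52
φ = (2.400 − 1.52/1) / 4 = 0.22 in/h.

φ ≈ 0.22 in/h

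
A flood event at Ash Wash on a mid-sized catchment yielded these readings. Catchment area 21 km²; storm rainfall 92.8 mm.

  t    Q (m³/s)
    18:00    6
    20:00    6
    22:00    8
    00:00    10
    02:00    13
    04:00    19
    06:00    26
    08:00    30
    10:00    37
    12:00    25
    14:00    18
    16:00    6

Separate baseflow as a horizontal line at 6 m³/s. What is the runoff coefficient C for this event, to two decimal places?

ΣQ_DR = 132.0 m³/s; V = ΣQ_DR·Δt = 9.504 × 10^5 m³.
Runoff depth d = V / A = 45.26 mm.
C = d / P = 45.26 / 92.8 = 0.49.

C ≈ 0.49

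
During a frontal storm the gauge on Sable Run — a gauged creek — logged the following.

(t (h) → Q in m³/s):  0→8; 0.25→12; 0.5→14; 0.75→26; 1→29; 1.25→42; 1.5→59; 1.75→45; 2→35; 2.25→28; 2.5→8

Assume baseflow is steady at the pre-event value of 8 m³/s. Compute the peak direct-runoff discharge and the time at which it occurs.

Q_p = 51.0 m³/s at t = 1.5 h

Subtracting baseflow gives direct-runoff ordinates: 0.0, 4.0, 6.0, 18.0, 21.0, 34.0, 51.0, 37.0, 27.0, 20.0, 0.0 m³/s.
The maximum is 51.0 m³/s, occurring at the reading for t = 1.5 h.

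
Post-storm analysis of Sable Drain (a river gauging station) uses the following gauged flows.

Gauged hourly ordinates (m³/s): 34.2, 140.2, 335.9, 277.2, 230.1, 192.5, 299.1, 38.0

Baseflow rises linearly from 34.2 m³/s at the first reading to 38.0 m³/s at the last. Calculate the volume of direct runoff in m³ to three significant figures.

V ≈ 4.53 × 10^6 m³

Direct-runoff ordinates (Q − Q_b): 0.00, 105.46, 300.61, 241.37, 193.73, 155.59, 261.64, 0.00 m³/s.
ΣQ_DR = 1258 m³/s.
With Δt = 1 h = 3600 s, V = ΣQ_DR · Δt = 1258 × 3600 = 4.53 × 10^6 m³.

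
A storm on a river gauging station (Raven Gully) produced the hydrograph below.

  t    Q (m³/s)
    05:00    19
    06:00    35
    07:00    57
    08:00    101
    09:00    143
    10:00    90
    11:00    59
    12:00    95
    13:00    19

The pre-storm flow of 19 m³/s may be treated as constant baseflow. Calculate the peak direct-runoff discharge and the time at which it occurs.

Subtracting baseflow gives direct-runoff ordinates: 0.0, 16.0, 38.0, 82.0, 124.0, 71.0, 40.0, 76.0, 0.0 m³/s.
The maximum is 124.0 m³/s, occurring at the reading for t = 09:00.

Q_p = 124.0 m³/s at t = 09:00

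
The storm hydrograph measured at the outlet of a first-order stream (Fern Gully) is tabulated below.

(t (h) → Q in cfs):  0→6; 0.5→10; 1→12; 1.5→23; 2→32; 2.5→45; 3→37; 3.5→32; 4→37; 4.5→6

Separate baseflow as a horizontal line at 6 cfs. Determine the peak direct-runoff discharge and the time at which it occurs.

Q_p = 39.0 cfs at t = 2.5 h

Subtracting baseflow gives direct-runoff ordinates: 0.0, 4.0, 6.0, 17.0, 26.0, 39.0, 31.0, 26.0, 31.0, 0.0 cfs.
The maximum is 39.0 cfs, occurring at the reading for t = 2.5 h.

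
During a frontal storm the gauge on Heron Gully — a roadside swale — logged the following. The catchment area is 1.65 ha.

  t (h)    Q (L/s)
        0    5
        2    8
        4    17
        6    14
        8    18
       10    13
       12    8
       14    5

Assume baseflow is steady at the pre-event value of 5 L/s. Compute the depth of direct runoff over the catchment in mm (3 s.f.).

Direct runoff: 0.0, 3.0, 12.0, 9.0, 13.0, 8.0, 3.0, 0.0 L/s; ΣQ_DR = 48.00 L/s.
V = ΣQ_DR · Δt = 48.00 × 7200 s = 3.456 × 10^5 L.
Over A = 1.65 ha, depth = V / A = 20.9 mm.

d ≈ 20.9 mm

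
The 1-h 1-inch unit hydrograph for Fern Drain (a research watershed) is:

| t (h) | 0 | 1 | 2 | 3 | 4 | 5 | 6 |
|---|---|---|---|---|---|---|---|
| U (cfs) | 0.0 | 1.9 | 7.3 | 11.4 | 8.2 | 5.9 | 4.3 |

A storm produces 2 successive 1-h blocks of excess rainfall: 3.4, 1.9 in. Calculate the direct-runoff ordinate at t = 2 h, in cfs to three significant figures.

By discrete convolution, Q_j = Σ (P_i / 1 in) · U_{j−i}.
At t = 2 h (j=2): Q = (3.4/1)·7.3 + (1.9/1)·1.9 = 28.4 cfs.

Q ≈ 28.4 cfs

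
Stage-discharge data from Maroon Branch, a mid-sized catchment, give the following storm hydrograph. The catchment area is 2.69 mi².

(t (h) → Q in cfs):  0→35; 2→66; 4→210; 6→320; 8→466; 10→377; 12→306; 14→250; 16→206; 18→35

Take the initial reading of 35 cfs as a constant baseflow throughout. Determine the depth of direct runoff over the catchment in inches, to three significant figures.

Direct runoff: 0.0, 31.0, 175.0, 285.0, 431.0, 342.0, 271.0, 215.0, 171.0, 0.0 cfs; ΣQ_DR = 1921 cfs.
V = ΣQ_DR · Δt = 1921 × 7200 s = 1.383 × 10^7 ft³.
Over A = 2.69 mi², depth = V / A = 2.21 in.

d ≈ 2.21 in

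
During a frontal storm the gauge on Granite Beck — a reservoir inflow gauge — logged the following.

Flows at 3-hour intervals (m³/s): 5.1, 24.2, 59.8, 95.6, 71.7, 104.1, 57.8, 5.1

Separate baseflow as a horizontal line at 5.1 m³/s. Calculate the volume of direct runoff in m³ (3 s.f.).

V ≈ 4.13 × 10^6 m³

Direct-runoff ordinates (Q − Q_b): 0.0, 19.1, 54.7, 90.5, 66.6, 99.0, 52.7, 0.0 m³/s.
ΣQ_DR = 382.6 m³/s.
With Δt = 3 h = 10800 s, V = ΣQ_DR · Δt = 382.6 × 10800 = 4.13 × 10^6 m³.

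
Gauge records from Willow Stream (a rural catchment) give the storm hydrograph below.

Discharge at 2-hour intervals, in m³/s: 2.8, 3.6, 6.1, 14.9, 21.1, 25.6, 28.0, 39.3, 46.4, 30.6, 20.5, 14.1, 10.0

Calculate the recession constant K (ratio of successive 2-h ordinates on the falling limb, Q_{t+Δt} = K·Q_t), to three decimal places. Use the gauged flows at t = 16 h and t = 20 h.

Using the recession-limb readings at t = 16 h and t = 20 h: Q falls from 46.4 to 20.5 m³/s over 2 intervals.
K = (Q₂/Q₁)^(1/2) = (20.5/46.4)^(1/2) = 0.665.

K ≈ 0.665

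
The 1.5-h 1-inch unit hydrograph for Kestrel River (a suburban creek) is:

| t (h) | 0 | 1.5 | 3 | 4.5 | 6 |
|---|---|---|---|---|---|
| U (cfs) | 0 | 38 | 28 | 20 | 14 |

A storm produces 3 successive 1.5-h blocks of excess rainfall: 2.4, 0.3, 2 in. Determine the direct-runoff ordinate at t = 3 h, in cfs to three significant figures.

By discrete convolution, Q_j = Σ (P_i / 1 in) · U_{j−i}.
At t = 3 h (j=2): Q = (2.4/1)·28 + (0.3/1)·38 + (2/1)·0 = 78.6 cfs.

Q ≈ 78.6 cfs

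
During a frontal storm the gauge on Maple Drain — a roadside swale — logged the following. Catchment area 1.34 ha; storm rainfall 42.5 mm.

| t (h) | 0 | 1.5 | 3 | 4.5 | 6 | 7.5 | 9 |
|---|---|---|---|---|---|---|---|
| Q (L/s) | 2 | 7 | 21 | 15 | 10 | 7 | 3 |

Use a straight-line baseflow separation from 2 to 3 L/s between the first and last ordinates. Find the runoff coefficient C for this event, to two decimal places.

C ≈ 0.45

ΣQ_DR = 47.50 L/s; V = ΣQ_DR·Δt = 2.565 × 10^5 L.
Runoff depth d = V / A = 19.14 mm.
C = d / P = 19.14 / 42.5 = 0.45.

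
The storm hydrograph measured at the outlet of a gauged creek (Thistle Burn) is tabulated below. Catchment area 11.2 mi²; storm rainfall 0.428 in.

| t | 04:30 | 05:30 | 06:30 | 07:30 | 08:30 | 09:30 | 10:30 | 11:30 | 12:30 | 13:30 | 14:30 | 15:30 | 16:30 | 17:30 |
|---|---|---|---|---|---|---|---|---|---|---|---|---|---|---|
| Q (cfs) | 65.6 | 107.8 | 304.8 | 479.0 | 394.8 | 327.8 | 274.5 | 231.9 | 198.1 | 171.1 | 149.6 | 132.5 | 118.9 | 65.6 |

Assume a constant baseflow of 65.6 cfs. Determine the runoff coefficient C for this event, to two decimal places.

C ≈ 0.68

ΣQ_DR = 2104 cfs; V = ΣQ_DR·Δt = 7.573 × 10^6 ft³.
Runoff depth d = V / A = 0.2910 in.
C = d / P = 0.2910 / 0.428 = 0.68.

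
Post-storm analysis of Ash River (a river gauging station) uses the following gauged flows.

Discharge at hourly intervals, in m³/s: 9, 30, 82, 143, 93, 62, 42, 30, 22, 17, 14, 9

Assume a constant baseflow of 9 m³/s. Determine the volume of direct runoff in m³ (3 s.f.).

V ≈ 1.60 × 10^6 m³

Direct-runoff ordinates (Q − Q_b): 0.0, 21.0, 73.0, 134.0, 84.0, 53.0, 33.0, 21.0, 13.0, 8.0, 5.0, 0.0 m³/s.
ΣQ_DR = 445.0 m³/s.
With Δt = 1 h = 3600 s, V = ΣQ_DR · Δt = 445.0 × 3600 = 1.60 × 10^6 m³.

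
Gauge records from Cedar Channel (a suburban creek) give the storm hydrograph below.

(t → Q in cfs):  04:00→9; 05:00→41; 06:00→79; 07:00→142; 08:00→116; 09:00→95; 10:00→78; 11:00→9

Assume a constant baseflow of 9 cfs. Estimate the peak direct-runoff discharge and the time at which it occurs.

Subtracting baseflow gives direct-runoff ordinates: 0.0, 32.0, 70.0, 133.0, 107.0, 86.0, 69.0, 0.0 cfs.
The maximum is 133.0 cfs, occurring at the reading for t = 07:00.

Q_p = 133.0 cfs at t = 07:00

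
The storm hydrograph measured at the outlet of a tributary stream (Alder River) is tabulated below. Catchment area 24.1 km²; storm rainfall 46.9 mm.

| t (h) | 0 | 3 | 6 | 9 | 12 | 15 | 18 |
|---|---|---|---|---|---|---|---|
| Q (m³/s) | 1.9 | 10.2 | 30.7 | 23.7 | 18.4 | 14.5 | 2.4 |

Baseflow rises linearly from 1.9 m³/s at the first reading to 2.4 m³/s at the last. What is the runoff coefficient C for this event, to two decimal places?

C ≈ 0.83

ΣQ_DR = 86.75 m³/s; V = ΣQ_DR·Δt = 9.369 × 10^5 m³.
Runoff depth d = V / A = 38.88 mm.
C = d / P = 38.88 / 46.9 = 0.83.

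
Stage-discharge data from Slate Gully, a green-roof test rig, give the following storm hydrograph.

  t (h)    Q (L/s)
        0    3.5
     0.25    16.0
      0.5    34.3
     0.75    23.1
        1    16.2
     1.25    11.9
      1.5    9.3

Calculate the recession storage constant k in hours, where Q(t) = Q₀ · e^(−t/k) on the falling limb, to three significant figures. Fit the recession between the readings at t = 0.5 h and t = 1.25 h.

k ≈ 0.708 h

On the falling limb, Q drops from 34.3 to 11.9 L/s between t = 0.5 h and t = 1.25 h (Δt = 0.75 h).
k = −Δt / ln(Q₂/Q₁) = −0.75 / ln(11.9/34.3) = 0.708 h.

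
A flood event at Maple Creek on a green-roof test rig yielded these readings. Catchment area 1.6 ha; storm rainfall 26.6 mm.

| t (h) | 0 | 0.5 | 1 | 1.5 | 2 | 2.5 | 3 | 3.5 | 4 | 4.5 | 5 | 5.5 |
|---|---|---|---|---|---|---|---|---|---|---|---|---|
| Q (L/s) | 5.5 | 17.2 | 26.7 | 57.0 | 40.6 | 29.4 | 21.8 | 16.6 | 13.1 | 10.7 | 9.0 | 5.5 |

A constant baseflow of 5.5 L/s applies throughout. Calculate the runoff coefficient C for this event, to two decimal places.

C ≈ 0.79

ΣQ_DR = 187.1 L/s; V = ΣQ_DR·Δt = 3.368 × 10^5 L.
Runoff depth d = V / A = 21.05 mm.
C = d / P = 21.05 / 26.6 = 0.79.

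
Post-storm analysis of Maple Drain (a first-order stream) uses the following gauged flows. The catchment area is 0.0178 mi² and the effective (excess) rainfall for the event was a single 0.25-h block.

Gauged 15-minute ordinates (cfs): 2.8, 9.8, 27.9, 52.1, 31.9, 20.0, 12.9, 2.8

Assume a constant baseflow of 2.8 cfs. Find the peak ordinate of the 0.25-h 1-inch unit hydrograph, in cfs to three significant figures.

U_p ≈ 16.4 cfs

Direct runoff: 0.0, 7.0, 25.1, 49.3, 29.1, 17.2, 10.1, 0.0 cfs; ΣQ_DR = 137.8 cfs, peak = 49.3 cfs.
Runoff depth d = ΣQ_DR·Δt / A = 137.8 × 900 / (0.0178 mi²) = 2.999 in.
The 1-inch UH is the DRH scaled by (1 in)/d, so U_p = 49.3 × 1/2.999 = 16.4 cfs.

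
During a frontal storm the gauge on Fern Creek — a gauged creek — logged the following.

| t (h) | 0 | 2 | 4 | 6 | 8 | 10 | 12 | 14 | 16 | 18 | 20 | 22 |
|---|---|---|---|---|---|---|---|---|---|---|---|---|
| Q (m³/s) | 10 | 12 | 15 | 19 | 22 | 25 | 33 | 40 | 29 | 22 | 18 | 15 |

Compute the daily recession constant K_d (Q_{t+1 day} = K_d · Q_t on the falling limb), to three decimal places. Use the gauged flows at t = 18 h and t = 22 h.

Between t = 18 h and t = 22 h the flow falls from 22 to 15 m³/s over 2×2 h = 4 h.
Per-interval ratio K = (15/22)^(1/2) = 0.8257; K_d = K^(24/2) = 0.100.

K_d ≈ 0.100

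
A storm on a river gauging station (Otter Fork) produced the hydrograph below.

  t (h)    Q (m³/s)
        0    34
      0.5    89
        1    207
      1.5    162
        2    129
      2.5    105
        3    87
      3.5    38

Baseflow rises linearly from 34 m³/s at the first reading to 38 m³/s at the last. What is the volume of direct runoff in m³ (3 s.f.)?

Direct-runoff ordinates (Q − Q_b): 0.00, 54.43, 171.86, 126.29, 92.71, 68.14, 49.57, 0.00 m³/s.
ΣQ_DR = 563.0 m³/s.
With Δt = 0.5 h = 1800 s, V = ΣQ_DR · Δt = 563.0 × 1800 = 1.01 × 10^6 m³.

V ≈ 1.01 × 10^6 m³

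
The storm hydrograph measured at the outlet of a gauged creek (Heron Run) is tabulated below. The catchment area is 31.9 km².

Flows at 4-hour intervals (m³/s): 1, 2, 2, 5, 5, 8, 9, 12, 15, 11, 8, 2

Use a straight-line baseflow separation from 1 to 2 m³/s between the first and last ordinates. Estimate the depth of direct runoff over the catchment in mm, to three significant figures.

d ≈ 28.0 mm

Direct runoff: 0.00, 0.91, 0.82, 3.73, 3.64, 6.55, 7.45, 10.36, 13.27, 9.18, 6.09, 0.00 m³/s; ΣQ_DR = 62.00 m³/s.
V = ΣQ_DR · Δt = 62.00 × 14400 s = 8.928 × 10^5 m³.
Over A = 31.9 km², depth = V / A = 28.0 mm.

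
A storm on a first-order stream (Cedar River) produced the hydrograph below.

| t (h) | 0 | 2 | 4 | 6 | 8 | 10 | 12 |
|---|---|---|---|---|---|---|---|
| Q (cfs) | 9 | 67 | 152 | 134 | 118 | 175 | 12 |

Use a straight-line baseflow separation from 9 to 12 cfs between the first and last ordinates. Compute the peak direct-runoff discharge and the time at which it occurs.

Q_p = 163.50 cfs at t = 10 h

Subtracting baseflow gives direct-runoff ordinates: 0.00, 57.50, 142.00, 123.50, 107.00, 163.50, 0.00 cfs.
The maximum is 163.50 cfs, occurring at the reading for t = 10 h.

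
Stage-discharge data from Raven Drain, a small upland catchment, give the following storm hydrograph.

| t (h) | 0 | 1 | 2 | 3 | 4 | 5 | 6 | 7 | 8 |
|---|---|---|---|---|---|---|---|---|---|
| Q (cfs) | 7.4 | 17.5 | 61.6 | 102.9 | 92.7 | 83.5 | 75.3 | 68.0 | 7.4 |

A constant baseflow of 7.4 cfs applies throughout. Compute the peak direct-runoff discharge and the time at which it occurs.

Subtracting baseflow gives direct-runoff ordinates: 0.0, 10.1, 54.2, 95.5, 85.3, 76.1, 67.9, 60.6, 0.0 cfs.
The maximum is 95.5 cfs, occurring at the reading for t = 3 h.

Q_p = 95.5 cfs at t = 3 h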